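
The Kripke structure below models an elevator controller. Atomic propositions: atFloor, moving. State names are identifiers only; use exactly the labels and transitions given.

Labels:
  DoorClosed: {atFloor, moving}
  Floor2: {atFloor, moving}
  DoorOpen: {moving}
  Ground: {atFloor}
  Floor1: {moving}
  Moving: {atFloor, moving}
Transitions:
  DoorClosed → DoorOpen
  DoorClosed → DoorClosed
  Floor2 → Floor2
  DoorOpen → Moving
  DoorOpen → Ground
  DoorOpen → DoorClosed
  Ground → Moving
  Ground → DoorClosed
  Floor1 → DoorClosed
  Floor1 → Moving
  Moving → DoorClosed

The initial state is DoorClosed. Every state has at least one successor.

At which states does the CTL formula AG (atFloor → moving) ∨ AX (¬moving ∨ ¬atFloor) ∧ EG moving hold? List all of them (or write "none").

{Floor2}

States satisfying atFloor → moving: {DoorClosed, Floor2, DoorOpen, Floor1, Moving}.
States satisfying AG (atFloor → moving): {Floor2}.
States satisfying ¬moving ∨ ¬atFloor: {DoorOpen, Ground, Floor1}.
States satisfying AX (¬moving ∨ ¬atFloor): ∅.
States satisfying moving: {DoorClosed, Floor2, DoorOpen, Floor1, Moving}.
States satisfying EG moving: {DoorClosed, Floor2, DoorOpen, Floor1, Moving}.
States satisfying AX (¬moving ∨ ¬atFloor) ∧ EG moving: ∅.
States satisfying AG (atFloor → moving) ∨ AX (¬moving ∨ ¬atFloor) ∧ EG moving: {Floor2}.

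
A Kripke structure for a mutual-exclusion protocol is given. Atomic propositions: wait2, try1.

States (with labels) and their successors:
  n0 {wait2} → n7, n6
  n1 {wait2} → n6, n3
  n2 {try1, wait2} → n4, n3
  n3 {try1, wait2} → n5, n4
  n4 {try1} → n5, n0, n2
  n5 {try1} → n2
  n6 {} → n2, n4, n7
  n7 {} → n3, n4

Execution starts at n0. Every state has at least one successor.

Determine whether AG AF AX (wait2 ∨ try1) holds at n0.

Satisfied

States satisfying AF AX (wait2 ∨ try1): {n0, n1, n2, n3, n4, n5, n6, n7}.
States satisfying AG AF AX (wait2 ∨ try1): {n0, n1, n2, n3, n4, n5, n6, n7}.
Every state reachable from n0 satisfies AF AX (wait2 ∨ try1).
n0 ∈ Sat(AG AF AX (wait2 ∨ try1)).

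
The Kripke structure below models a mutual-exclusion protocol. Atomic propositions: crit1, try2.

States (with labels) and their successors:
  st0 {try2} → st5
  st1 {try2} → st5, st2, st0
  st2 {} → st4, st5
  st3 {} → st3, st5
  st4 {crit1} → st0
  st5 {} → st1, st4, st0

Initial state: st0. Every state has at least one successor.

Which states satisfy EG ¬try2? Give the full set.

States satisfying ¬try2: {st2, st3, st4, st5}.
States satisfying EG ¬try2: {st3}.

{st3}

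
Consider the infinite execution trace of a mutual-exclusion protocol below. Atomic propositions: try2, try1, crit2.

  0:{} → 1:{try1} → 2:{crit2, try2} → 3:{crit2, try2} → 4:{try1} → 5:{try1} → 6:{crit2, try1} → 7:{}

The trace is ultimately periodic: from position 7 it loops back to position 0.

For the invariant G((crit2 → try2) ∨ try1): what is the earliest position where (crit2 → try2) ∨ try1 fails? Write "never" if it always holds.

never

(crit2 → try2) ∨ try1 holds at every position 0..7, and those are all the positions the trace ever visits, so the invariant G((crit2 → try2) ∨ try1) is never violated.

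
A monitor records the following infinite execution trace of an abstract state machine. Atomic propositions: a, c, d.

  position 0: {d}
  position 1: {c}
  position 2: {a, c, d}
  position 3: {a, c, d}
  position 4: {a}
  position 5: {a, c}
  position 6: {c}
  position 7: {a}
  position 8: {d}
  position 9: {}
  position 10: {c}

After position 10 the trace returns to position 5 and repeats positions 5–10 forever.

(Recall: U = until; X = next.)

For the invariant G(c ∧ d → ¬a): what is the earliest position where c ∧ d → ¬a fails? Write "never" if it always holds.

Check c ∧ d → ¬a at each position in order: 0 ✓, 1 ✓.
At position 2 the labels are {a, c, d}, so c ∧ d → ¬a is false there. This is the first violation.

2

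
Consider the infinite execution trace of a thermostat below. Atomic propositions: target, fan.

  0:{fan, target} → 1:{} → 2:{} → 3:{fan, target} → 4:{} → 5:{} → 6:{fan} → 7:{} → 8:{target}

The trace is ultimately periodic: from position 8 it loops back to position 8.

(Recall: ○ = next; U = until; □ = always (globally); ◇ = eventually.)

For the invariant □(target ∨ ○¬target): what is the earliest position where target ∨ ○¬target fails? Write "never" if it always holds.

2

Check target ∨ ○¬target at each position in order: 0 ✓, 1 ✓.
At position 2 the labels are {} and the next position 3 has {fan, target}, so target ∨ ○¬target is false there. This is the first violation.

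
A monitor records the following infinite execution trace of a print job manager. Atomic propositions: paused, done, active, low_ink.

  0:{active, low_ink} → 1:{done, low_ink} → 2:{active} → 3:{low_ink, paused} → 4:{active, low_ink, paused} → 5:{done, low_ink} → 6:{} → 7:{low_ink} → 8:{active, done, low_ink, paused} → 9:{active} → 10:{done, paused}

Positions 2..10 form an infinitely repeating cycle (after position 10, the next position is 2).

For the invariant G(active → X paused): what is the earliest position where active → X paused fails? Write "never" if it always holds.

At position 0 the labels are {active, low_ink} and the next position 1 has {done, low_ink}, so active → X paused is false there. This is the first violation.

0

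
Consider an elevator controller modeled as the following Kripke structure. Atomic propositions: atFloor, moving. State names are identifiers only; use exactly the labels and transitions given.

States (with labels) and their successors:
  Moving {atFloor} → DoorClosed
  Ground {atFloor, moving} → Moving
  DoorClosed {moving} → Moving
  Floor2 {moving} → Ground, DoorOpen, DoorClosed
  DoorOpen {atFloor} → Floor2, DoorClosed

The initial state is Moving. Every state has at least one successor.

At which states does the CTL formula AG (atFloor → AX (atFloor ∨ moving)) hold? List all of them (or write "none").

{Moving, Ground, DoorClosed, Floor2, DoorOpen}

States satisfying atFloor → AX (atFloor ∨ moving): {Moving, Ground, DoorClosed, Floor2, DoorOpen}.
States satisfying AG (atFloor → AX (atFloor ∨ moving)): {Moving, Ground, DoorClosed, Floor2, DoorOpen}.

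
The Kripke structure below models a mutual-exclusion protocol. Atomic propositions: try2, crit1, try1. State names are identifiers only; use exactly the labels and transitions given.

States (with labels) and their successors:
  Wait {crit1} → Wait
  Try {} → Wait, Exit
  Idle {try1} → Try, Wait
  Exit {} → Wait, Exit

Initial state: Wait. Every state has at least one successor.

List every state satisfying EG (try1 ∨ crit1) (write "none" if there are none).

{Wait, Idle}

States satisfying try1 ∨ crit1: {Wait, Idle}.
States satisfying EG (try1 ∨ crit1): {Wait, Idle}.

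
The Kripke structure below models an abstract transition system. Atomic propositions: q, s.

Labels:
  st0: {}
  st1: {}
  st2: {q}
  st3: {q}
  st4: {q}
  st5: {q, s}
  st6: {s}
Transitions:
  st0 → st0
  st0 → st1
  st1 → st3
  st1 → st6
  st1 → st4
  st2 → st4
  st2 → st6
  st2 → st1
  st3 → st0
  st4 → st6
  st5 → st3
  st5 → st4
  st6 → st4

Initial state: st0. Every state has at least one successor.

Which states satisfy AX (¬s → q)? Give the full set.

{st1, st4, st5, st6}

States satisfying ¬s → q: {st2, st3, st4, st5, st6}.
States satisfying AX (¬s → q): {st1, st4, st5, st6}.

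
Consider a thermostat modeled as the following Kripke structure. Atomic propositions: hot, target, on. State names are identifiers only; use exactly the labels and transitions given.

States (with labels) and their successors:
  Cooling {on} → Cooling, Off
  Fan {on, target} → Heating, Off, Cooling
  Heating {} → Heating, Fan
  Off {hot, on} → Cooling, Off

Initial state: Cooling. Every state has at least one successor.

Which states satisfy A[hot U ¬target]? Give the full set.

States satisfying hot: {Off}.
States satisfying ¬target: {Cooling, Heating, Off}.
States satisfying A[hot U ¬target]: {Cooling, Heating, Off}.

{Cooling, Heating, Off}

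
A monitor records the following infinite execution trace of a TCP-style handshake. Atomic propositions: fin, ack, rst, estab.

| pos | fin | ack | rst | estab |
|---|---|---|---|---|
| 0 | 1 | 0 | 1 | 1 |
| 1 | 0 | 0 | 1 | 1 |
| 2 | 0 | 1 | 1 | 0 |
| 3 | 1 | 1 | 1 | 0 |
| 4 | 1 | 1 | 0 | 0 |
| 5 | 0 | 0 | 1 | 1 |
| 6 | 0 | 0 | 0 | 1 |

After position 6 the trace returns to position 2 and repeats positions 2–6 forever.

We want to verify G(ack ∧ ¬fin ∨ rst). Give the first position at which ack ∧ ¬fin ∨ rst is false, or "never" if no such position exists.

Check ack ∧ ¬fin ∨ rst at each position in order: 0 ✓, 1 ✓, 2 ✓, 3 ✓.
At position 4 the labels are {ack, fin}, so ack ∧ ¬fin ∨ rst is false there. This is the first violation.

4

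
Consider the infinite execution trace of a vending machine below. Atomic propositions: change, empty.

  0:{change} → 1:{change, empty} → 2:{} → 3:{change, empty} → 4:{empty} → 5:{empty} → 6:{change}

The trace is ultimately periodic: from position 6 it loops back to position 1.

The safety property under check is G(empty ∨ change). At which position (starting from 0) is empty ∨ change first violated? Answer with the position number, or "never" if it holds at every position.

Check empty ∨ change at each position in order: 0 ✓, 1 ✓.
At position 2 the labels are {}, so empty ∨ change is false there. This is the first violation.

2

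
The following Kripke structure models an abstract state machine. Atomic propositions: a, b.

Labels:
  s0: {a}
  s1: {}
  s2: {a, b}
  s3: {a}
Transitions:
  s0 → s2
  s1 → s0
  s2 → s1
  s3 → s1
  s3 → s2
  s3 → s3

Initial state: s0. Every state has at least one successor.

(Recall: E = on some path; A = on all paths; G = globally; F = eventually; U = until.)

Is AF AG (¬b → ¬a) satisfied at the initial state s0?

States satisfying AG (¬b → ¬a): ∅.
States satisfying AF AG (¬b → ¬a): ∅.
There is a path from s0 along which AG (¬b → ¬a) never holds.
s0 ∉ Sat(AF AG (¬b → ¬a)).

Does not hold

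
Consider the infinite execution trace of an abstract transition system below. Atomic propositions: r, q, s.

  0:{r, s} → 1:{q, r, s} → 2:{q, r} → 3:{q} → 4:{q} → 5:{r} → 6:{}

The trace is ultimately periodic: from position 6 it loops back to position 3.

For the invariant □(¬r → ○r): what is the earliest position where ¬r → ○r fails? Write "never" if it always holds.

Check ¬r → ○r at each position in order: 0 ✓, 1 ✓, 2 ✓.
At position 3 the labels are {q} and the next position 4 has {q}, so ¬r → ○r is false there. This is the first violation.

3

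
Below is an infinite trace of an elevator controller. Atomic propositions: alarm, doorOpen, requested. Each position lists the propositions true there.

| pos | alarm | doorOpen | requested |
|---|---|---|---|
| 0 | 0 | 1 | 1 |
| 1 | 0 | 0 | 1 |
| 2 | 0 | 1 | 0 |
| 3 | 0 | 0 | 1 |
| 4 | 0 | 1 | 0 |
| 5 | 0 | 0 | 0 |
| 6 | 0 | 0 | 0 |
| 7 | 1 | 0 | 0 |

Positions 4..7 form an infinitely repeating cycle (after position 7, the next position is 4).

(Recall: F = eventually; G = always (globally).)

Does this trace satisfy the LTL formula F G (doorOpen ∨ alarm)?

Does not hold

G (doorOpen ∨ alarm) is false at every position 0..7, so it never becomes true and F G (doorOpen ∨ alarm) fails.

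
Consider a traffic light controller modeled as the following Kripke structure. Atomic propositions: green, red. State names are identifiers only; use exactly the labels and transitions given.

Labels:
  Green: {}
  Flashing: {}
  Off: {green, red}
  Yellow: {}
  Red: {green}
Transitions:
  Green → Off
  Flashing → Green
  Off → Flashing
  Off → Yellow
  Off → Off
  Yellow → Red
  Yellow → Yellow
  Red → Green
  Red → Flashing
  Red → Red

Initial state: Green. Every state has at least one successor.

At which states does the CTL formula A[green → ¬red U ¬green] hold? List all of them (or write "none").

{Green, Flashing, Yellow}

States satisfying green → ¬red: {Green, Flashing, Yellow, Red}.
States satisfying ¬green: {Green, Flashing, Yellow}.
States satisfying A[green → ¬red U ¬green]: {Green, Flashing, Yellow}.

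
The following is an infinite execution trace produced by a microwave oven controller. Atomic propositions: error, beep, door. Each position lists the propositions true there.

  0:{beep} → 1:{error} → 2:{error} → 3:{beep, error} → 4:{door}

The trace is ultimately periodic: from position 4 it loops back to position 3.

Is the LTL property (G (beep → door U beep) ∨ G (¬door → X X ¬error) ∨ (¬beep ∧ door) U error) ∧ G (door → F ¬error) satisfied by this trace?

Yes

door → F ¬error holds at every position 0..4, and those are all positions ever visited, so G (door → F ¬error) holds.
Positions where door holds: 4.
Check F ¬error at each: 4→ok.
At position 0: G (beep → door U beep) ∨ G (¬door → X X ¬error) ∨ (¬beep ∧ door) U error is true; G (door → F ¬error) is true; so (G (beep → door U beep) ∨ G (¬door → X X ¬error) ∨ (¬beep ∧ door) U error) ∧ G (door → F ¬error) is true.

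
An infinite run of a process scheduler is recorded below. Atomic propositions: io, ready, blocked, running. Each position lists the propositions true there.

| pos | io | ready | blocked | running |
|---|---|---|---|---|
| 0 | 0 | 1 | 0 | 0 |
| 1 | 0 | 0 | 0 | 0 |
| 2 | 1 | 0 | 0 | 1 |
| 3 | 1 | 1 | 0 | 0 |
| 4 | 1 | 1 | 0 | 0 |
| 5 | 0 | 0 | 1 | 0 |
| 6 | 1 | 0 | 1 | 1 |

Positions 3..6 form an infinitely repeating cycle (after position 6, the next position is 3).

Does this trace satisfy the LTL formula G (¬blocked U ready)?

¬blocked U ready must hold at every position from 0 onward. It fails at position 5, so G (¬blocked U ready) is false.

Does not hold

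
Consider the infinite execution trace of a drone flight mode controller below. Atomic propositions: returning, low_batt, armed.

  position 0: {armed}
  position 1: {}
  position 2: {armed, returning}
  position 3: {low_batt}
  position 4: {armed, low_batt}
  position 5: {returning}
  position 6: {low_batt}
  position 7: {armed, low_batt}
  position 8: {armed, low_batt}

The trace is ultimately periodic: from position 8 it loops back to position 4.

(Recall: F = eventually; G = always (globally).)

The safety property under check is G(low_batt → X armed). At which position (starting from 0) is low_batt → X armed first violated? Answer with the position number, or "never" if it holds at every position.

4

Check low_batt → X armed at each position in order: 0 ✓, 1 ✓, 2 ✓, 3 ✓.
At position 4 the labels are {armed, low_batt} and the next position 5 has {returning}, so low_batt → X armed is false there. This is the first violation.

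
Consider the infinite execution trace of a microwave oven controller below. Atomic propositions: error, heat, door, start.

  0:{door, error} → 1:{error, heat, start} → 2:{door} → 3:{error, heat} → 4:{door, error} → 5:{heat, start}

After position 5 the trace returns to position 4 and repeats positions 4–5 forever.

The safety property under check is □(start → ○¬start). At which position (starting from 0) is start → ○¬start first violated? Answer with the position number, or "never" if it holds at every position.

never

start → ○¬start holds at every position 0..5, and those are all the positions the trace ever visits, so the invariant □(start → ○¬start) is never violated.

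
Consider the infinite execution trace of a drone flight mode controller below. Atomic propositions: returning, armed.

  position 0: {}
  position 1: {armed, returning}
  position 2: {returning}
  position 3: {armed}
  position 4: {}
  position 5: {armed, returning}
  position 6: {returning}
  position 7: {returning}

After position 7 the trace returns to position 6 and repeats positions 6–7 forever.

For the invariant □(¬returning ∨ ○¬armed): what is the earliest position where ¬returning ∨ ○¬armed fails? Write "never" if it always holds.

2

Check ¬returning ∨ ○¬armed at each position in order: 0 ✓, 1 ✓.
At position 2 the labels are {returning} and the next position 3 has {armed}, so ¬returning ∨ ○¬armed is false there. This is the first violation.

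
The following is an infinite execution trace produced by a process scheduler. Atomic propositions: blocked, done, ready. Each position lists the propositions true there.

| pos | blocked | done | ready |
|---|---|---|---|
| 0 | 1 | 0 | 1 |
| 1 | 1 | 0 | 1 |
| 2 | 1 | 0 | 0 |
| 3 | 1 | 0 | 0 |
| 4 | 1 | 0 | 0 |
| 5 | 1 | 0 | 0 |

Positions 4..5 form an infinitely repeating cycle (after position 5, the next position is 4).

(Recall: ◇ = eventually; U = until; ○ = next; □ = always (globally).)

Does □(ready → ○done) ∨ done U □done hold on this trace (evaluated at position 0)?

Does not hold

ready → ○done must hold at every position from 0 onward. It fails at position 0, so □(ready → ○done) is false.
Positions where ready holds: 0, 1.
Check ○done at each: 0→fails, 1→fails.
Walking from position 0: at position 0, □done has not yet held and done fails, so done U □done is false.
At position 0: □(ready → ○done) is false; done U □done is false; so □(ready → ○done) ∨ done U □done is false.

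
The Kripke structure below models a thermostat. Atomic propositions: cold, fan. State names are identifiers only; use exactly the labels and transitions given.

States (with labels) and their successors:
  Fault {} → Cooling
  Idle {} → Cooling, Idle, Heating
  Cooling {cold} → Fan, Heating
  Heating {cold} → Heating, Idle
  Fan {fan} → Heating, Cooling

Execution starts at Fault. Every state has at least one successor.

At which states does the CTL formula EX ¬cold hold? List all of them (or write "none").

{Idle, Cooling, Heating}

States satisfying ¬cold: {Fault, Idle, Fan}.
States satisfying EX ¬cold: {Idle, Cooling, Heating}.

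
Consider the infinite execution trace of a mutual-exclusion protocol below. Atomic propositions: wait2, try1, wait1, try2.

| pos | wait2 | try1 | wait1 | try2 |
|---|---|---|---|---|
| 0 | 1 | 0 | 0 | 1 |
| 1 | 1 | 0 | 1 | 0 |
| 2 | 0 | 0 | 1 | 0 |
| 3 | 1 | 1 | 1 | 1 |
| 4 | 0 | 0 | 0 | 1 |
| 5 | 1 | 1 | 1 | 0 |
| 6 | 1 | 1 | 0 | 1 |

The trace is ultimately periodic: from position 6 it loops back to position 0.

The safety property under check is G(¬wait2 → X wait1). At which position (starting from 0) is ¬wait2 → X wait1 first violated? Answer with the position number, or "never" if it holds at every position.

never

¬wait2 → X wait1 holds at every position 0..6, and those are all the positions the trace ever visits, so the invariant G(¬wait2 → X wait1) is never violated.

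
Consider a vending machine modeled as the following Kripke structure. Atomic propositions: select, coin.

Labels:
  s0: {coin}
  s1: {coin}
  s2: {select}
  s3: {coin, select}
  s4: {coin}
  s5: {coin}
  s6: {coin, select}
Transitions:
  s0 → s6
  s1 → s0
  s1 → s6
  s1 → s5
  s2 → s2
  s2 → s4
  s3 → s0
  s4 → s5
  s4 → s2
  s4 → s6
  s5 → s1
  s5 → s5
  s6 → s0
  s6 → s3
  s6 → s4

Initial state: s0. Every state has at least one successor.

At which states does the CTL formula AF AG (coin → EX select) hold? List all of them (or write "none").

none

States satisfying AG (coin → EX select): ∅.
States satisfying AF AG (coin → EX select): ∅.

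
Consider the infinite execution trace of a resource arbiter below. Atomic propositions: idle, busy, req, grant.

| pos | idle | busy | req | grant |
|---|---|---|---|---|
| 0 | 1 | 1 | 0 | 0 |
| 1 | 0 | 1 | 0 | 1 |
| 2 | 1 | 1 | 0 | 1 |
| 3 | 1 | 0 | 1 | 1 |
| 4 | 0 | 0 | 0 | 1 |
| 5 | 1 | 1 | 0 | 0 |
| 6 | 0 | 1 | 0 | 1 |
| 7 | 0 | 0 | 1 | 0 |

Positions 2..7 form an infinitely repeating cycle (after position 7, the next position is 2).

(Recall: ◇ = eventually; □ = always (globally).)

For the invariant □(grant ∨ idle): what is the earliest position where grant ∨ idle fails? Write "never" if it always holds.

7

Check grant ∨ idle at each position in order: 0 ✓, 1 ✓, 2 ✓, 3 ✓, 4 ✓, 5 ✓, 6 ✓.
At position 7 the labels are {req}, so grant ∨ idle is false there. This is the first violation.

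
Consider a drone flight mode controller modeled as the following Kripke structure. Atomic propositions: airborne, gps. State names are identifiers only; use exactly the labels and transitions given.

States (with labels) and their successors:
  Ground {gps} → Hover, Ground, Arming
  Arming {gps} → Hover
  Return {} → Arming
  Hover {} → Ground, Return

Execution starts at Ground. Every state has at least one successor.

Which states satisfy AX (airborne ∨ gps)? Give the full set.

{Return}

States satisfying airborne ∨ gps: {Ground, Arming}.
States satisfying AX (airborne ∨ gps): {Return}.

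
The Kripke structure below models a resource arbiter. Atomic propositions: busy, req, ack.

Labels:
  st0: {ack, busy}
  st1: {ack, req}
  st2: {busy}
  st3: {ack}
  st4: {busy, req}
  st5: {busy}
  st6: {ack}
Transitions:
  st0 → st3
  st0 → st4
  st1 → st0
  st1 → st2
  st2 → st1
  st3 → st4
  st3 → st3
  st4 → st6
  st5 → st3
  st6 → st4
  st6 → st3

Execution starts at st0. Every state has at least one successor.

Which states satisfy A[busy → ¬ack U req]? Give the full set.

States satisfying busy → ¬ack: {st1, st2, st3, st4, st5, st6}.
States satisfying req: {st1, st4}.
States satisfying A[busy → ¬ack U req]: {st1, st2, st4}.

{st1, st2, st4}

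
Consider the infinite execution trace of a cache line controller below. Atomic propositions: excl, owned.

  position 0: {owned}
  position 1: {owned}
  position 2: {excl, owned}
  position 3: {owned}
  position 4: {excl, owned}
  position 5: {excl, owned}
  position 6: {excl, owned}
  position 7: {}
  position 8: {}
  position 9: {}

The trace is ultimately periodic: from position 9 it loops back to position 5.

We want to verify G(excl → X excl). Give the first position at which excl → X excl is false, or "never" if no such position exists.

Check excl → X excl at each position in order: 0 ✓, 1 ✓.
At position 2 the labels are {excl, owned} and the next position 3 has {owned}, so excl → X excl is false there. This is the first violation.

2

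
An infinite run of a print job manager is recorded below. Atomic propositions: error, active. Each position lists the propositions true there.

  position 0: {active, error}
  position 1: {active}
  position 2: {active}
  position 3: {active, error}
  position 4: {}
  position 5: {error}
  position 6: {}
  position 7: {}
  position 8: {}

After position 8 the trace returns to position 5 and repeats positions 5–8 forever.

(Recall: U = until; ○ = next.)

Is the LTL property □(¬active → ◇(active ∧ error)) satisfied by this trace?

¬active → ◇(active ∧ error) must hold at every position from 0 onward. It fails at position 4, so □(¬active → ◇(active ∧ error)) is false.
Positions where ¬active holds: 4, 5, 6, 7, 8.
Check ◇(active ∧ error) at each: 4→fails, 5→fails, 6→fails, 7→fails, 8→fails.

No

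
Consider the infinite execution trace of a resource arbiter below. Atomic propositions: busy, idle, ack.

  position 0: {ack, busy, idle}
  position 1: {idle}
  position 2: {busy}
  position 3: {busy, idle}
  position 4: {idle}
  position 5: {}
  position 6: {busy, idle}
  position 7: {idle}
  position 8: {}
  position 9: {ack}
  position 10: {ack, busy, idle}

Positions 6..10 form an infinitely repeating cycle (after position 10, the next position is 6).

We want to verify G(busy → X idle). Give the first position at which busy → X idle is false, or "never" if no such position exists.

busy → X idle holds at every position 0..10, and those are all the positions the trace ever visits, so the invariant G(busy → X idle) is never violated.

never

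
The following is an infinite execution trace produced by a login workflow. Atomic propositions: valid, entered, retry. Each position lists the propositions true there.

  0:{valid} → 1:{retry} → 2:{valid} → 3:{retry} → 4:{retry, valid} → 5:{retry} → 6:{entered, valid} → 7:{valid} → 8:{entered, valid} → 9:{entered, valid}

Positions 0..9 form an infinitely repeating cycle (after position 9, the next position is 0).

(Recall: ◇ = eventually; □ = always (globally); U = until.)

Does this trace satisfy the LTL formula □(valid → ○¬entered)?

valid → ○¬entered must hold at every position from 0 onward. It fails at position 7, so □(valid → ○¬entered) is false.
Positions where valid holds: 0, 2, 4, 6, 7, 8, 9.
Check ○¬entered at each: 0→ok, 2→ok, 4→ok, 6→ok, 7→fails, 8→fails, 9→ok.

Violated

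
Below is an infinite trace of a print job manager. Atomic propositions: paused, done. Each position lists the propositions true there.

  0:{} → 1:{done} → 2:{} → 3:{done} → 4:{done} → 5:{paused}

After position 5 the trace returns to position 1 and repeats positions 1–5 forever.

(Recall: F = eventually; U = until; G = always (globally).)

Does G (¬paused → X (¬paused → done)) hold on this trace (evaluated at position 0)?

Does not hold

¬paused → X (¬paused → done) must hold at every position from 0 onward. It fails at position 1, so G (¬paused → X (¬paused → done)) is false.
Positions where ¬paused holds: 0, 1, 2, 3, 4.
Check X (¬paused → done) at each: 0→ok, 1→fails, 2→ok, 3→ok, 4→ok.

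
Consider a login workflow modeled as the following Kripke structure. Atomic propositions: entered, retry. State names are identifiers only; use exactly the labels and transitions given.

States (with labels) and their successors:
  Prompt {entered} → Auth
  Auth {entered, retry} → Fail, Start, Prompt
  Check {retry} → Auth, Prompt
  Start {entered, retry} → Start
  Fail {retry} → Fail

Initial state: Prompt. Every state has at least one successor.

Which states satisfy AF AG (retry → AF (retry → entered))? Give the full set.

{Start}

States satisfying AG (retry → AF (retry → entered)): {Start}.
States satisfying AF AG (retry → AF (retry → entered)): {Start}.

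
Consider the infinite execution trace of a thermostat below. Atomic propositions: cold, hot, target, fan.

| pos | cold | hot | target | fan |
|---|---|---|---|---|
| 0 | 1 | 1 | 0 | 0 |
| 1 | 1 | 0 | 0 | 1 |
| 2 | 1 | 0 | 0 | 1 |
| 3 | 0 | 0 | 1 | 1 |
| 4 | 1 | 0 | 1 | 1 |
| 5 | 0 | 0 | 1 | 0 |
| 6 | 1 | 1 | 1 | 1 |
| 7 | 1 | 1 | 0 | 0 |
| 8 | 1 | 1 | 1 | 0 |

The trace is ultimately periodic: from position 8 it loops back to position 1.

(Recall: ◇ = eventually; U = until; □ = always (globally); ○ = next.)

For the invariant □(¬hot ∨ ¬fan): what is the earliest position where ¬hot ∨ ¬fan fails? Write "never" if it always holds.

Check ¬hot ∨ ¬fan at each position in order: 0 ✓, 1 ✓, 2 ✓, 3 ✓, 4 ✓, 5 ✓.
At position 6 the labels are {cold, fan, hot, target}, so ¬hot ∨ ¬fan is false there. This is the first violation.

6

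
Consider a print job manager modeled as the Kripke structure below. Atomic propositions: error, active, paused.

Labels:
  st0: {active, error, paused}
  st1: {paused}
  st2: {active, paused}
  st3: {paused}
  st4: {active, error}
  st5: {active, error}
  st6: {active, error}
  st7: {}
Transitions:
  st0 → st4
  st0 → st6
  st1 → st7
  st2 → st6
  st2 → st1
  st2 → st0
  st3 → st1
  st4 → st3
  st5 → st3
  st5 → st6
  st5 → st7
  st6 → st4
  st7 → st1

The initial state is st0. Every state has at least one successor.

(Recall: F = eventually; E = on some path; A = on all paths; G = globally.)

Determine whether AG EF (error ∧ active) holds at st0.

No

States satisfying EF (error ∧ active): {st0, st2, st4, st5, st6}.
States satisfying AG EF (error ∧ active): ∅.
st1 is reachable from st0 and violates EF (error ∧ active), so AG fails at st0.
st0 ∉ Sat(AG EF (error ∧ active)).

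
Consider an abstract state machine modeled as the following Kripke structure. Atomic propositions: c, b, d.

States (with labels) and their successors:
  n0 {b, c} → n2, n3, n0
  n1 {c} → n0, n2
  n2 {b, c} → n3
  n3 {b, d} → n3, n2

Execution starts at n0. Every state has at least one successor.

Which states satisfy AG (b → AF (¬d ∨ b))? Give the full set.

{n0, n1, n2, n3}

States satisfying b → AF (¬d ∨ b): {n0, n1, n2, n3}.
States satisfying AG (b → AF (¬d ∨ b)): {n0, n1, n2, n3}.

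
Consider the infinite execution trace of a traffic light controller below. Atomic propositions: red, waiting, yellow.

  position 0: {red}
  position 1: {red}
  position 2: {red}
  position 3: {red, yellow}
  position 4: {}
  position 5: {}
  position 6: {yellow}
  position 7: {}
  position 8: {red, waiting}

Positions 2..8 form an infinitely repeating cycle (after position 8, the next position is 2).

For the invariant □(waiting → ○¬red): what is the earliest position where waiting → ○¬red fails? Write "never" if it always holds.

Check waiting → ○¬red at each position in order: 0 ✓, 1 ✓, 2 ✓, 3 ✓, 4 ✓, 5 ✓, 6 ✓, 7 ✓.
At position 8 the labels are {red, waiting} and the next position 2 has {red}, so waiting → ○¬red is false there. This is the first violation.

8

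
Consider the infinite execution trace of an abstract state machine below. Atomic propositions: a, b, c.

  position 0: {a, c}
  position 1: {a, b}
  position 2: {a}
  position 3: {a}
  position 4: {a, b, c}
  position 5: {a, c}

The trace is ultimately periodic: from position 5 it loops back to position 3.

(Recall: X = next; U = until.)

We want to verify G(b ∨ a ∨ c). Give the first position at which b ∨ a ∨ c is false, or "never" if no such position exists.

never

b ∨ a ∨ c holds at every position 0..5, and those are all the positions the trace ever visits, so the invariant G(b ∨ a ∨ c) is never violated.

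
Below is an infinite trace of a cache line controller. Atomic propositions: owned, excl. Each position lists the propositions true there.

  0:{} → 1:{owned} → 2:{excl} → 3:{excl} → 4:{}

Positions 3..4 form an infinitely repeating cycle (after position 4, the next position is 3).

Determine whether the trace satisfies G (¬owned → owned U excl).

¬owned → owned U excl must hold at every position from 0 onward. It fails at position 0, so G (¬owned → owned U excl) is false.
Positions where ¬owned holds: 0, 2, 3, 4.
Check owned U excl at each: 0→fails, 2→ok, 3→ok, 4→fails.

Does not hold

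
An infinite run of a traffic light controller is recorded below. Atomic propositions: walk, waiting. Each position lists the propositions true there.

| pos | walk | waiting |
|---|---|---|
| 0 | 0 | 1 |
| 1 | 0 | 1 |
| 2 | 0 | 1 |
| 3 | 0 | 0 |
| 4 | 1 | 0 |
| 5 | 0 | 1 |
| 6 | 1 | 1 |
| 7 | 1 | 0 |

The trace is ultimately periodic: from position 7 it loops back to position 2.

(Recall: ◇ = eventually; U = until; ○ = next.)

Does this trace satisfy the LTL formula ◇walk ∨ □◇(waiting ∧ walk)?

walk holds at position 4, which is reachable from 0, so ◇walk holds.
◇(waiting ∧ walk) holds at every position 0..7, and those are all positions ever visited, so □◇(waiting ∧ walk) holds.
At position 0: ◇walk is true; □◇(waiting ∧ walk) is true; so ◇walk ∨ □◇(waiting ∧ walk) is true.

Yes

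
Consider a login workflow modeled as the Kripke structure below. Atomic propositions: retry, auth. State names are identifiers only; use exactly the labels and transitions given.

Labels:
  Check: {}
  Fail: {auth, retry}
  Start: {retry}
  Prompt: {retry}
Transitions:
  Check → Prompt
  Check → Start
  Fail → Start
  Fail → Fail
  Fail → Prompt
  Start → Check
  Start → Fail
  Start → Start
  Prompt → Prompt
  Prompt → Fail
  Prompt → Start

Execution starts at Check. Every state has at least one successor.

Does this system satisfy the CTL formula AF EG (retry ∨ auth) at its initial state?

Satisfied

States satisfying EG (retry ∨ auth): {Fail, Start, Prompt}.
States satisfying AF EG (retry ∨ auth): {Check, Fail, Start, Prompt}.
Check ∈ Sat(AF EG (retry ∨ auth)).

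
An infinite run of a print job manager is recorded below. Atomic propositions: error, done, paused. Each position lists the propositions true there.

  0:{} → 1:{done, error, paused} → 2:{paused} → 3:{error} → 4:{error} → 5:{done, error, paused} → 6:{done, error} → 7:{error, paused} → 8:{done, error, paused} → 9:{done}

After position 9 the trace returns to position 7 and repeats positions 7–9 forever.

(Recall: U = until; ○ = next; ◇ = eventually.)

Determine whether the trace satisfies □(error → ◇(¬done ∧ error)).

error → ◇(¬done ∧ error) holds at every position 0..9, and those are all positions ever visited, so □(error → ◇(¬done ∧ error)) holds.
Positions where error holds: 1, 3, 4, 5, 6, 7, 8.
Check ◇(¬done ∧ error) at each: 1→ok, 3→ok, 4→ok, 5→ok, 6→ok, 7→ok, 8→ok.

Yes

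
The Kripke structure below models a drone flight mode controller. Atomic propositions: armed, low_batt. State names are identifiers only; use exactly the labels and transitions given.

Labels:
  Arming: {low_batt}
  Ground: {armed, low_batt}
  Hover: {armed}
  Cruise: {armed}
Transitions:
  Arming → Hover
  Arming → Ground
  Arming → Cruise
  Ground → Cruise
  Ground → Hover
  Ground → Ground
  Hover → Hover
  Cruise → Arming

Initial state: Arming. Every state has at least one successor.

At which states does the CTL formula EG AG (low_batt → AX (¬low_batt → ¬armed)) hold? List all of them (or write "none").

{Hover}

States satisfying AG (low_batt → AX (¬low_batt → ¬armed)): {Hover}.
States satisfying EG AG (low_batt → AX (¬low_batt → ¬armed)): {Hover}.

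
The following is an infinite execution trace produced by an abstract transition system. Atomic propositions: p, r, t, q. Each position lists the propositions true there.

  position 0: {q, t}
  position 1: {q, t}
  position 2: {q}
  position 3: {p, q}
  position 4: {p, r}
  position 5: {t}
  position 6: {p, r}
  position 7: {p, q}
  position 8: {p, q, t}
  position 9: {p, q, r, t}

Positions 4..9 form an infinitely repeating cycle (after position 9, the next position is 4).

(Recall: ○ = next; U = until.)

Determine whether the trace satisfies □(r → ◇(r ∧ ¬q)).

r → ◇(r ∧ ¬q) holds at every position 0..9, and those are all positions ever visited, so □(r → ◇(r ∧ ¬q)) holds.
Positions where r holds: 4, 6, 9.
Check ◇(r ∧ ¬q) at each: 4→ok, 6→ok, 9→ok.

Satisfied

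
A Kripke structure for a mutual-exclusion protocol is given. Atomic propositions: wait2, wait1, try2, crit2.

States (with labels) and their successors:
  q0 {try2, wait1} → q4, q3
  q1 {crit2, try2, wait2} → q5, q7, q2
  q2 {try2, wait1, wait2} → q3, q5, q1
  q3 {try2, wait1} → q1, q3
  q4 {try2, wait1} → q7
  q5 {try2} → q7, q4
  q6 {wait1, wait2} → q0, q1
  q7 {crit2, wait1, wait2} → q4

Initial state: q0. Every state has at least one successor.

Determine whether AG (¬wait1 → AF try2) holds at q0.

Yes

States satisfying ¬wait1 → AF try2: {q0, q1, q2, q3, q4, q5, q6, q7}.
States satisfying AG (¬wait1 → AF try2): {q0, q1, q2, q3, q4, q5, q6, q7}.
Every state reachable from q0 satisfies ¬wait1 → AF try2.
q0 ∈ Sat(AG (¬wait1 → AF try2)).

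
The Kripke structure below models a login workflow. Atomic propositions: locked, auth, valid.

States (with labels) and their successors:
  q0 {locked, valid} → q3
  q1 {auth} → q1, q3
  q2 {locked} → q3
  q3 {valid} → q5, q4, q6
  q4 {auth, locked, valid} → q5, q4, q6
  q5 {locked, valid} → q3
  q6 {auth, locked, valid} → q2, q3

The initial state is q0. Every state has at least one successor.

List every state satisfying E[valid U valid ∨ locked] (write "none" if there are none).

{q0, q2, q3, q4, q5, q6}

States satisfying valid: {q0, q3, q4, q5, q6}.
States satisfying valid ∨ locked: {q0, q2, q3, q4, q5, q6}.
States satisfying E[valid U valid ∨ locked]: {q0, q2, q3, q4, q5, q6}.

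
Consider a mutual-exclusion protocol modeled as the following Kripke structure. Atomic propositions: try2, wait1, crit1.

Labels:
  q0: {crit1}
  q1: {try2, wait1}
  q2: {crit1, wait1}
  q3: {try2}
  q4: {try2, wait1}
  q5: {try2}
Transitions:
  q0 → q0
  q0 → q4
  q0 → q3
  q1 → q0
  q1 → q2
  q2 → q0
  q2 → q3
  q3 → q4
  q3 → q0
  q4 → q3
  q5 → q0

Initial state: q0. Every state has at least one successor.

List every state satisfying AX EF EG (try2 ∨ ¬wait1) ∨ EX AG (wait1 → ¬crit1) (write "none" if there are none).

{q0, q1, q2, q3, q4, q5}

States satisfying EF EG (try2 ∨ ¬wait1): {q0, q1, q2, q3, q4, q5}.
States satisfying AX EF EG (try2 ∨ ¬wait1): {q0, q1, q2, q3, q4, q5}.
States satisfying AG (wait1 → ¬crit1): {q0, q3, q4, q5}.
States satisfying EX AG (wait1 → ¬crit1): {q0, q1, q2, q3, q4, q5}.
States satisfying AX EF EG (try2 ∨ ¬wait1) ∨ EX AG (wait1 → ¬crit1): {q0, q1, q2, q3, q4, q5}.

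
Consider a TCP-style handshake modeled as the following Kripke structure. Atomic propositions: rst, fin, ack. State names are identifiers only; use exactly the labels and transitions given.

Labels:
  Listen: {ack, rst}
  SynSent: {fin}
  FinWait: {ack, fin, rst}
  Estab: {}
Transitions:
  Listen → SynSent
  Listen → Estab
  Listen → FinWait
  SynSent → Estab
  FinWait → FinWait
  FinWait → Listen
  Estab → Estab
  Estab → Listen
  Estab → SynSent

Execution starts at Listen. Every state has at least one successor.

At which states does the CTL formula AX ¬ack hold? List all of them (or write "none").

States satisfying ¬ack: {SynSent, Estab}.
States satisfying AX ¬ack: {SynSent}.

{SynSent}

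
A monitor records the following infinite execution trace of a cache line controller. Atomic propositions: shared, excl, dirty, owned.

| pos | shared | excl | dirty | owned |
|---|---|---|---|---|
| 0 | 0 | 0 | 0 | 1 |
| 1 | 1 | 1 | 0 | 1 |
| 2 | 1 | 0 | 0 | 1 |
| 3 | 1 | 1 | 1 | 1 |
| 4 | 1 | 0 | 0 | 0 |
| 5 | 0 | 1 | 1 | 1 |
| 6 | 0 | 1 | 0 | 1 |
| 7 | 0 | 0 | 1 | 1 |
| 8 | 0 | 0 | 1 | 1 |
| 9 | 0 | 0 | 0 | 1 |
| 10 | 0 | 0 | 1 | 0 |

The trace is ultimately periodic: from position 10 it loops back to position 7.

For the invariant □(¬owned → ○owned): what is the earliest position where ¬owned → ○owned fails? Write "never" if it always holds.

never

¬owned → ○owned holds at every position 0..10, and those are all the positions the trace ever visits, so the invariant □(¬owned → ○owned) is never violated.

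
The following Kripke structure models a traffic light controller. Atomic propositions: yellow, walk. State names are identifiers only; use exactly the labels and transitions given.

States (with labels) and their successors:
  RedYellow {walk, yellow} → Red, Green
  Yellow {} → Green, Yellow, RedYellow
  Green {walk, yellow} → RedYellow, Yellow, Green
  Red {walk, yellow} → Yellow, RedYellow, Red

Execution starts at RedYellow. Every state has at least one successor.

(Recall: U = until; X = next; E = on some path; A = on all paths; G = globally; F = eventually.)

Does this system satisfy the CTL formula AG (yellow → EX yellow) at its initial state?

States satisfying yellow → EX yellow: {RedYellow, Yellow, Green, Red}.
States satisfying AG (yellow → EX yellow): {RedYellow, Yellow, Green, Red}.
Every state reachable from RedYellow satisfies yellow → EX yellow.
RedYellow ∈ Sat(AG (yellow → EX yellow)).

Holds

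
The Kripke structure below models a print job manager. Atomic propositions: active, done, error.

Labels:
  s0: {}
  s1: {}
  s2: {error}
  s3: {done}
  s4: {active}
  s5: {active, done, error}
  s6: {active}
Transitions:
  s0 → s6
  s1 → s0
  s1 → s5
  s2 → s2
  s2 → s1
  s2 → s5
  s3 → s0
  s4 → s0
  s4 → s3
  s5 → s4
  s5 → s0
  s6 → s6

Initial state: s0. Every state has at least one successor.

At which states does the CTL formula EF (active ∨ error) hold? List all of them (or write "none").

States satisfying active ∨ error: {s2, s4, s5, s6}.
States satisfying EF (active ∨ error): {s0, s1, s2, s3, s4, s5, s6}.

{s0, s1, s2, s3, s4, s5, s6}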